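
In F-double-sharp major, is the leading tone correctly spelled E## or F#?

E##

Each scale degree takes a distinct letter name. Degree 7 of a scale on F must use the letter E.
E## and F# are enharmonically the same pitch, but only E## uses the letter E, so it is the correct spelling here.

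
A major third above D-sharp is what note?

F##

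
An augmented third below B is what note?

B down a major third is G, so the target letter is G.
From B, an augmented third is 5 semitones down: Gb.

Gb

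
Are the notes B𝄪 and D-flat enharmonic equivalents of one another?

Yes

B## = pitch class 1 and Db = pitch class 1 — the same pitch class, so they are enharmonic equivalents.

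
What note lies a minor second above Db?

Ebb

A second above D lands on the letter E.
A minor second spans 1 semitone, so Db moves to pitch class 2. On the letter E that is Ebb.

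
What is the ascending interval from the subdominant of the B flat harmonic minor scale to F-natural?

The subdominant of Bb harmonic minor is Eb.
Eb up to F: letters E→F make it a second; 2 semitones makes it major.

major second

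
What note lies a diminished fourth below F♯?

C##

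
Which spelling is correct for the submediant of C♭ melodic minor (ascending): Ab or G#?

Each scale degree takes a distinct letter name. Degree 6 of a scale on C must use the letter A.
Ab and G# are enharmonically the same pitch, but only Ab uses the letter A, so it is the correct spelling here.

Ab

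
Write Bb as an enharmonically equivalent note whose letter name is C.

Cbb

Bb is pitch class 10. The letter C alone is pitch class 0.
To reach pitch class 10 from C requires an offset of -2 semitones, i.e. double flat: Cbb.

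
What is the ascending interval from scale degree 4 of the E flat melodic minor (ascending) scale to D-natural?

augmented fourth

Scale degree 4 of Eb melodic minor (ascending) is Ab.
Ab up to D: letters A→D make it a fourth; 6 semitones makes it augmented.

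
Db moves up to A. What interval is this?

The letter names run D→A, a span of 4 letter steps, so the interval is some kind of fifth.
Db to A is 8 semitones. A perfect fifth is 7, so 8 makes it augmented.

augmented fifth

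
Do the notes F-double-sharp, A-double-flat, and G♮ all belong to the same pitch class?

Yes

F## = pitch class 7 and Abb = pitch class 7 and G = pitch class 7 — the same pitch class, so they are enharmonic equivalents.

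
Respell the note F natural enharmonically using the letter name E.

F is pitch class 5. The letter E alone is pitch class 4.
To reach pitch class 5 from E requires an offset of +1 semitone, i.e. sharp: E#.

E#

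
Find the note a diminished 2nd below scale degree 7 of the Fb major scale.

Scale degree 7 of Fb major is Eb.
A diminished second (0 semitones) below Eb lands on the letter D, giving D#.

D#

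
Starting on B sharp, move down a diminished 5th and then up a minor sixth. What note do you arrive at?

C##

A diminished fifth down from B# is E## (letter E, 6 semitones down).
A minor sixth up from E## is C## (letter C, 8 semitones up).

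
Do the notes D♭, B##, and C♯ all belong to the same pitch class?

Db is pitch class 1; B## is pitch class 1; C# is pitch class 1.
All spellings map to pitch class 1, so they are enharmonically equivalent.

Yes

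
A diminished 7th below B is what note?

A seventh below B lands on the letter C.
A diminished seventh spans 9 semitones, so B moves to pitch class 2. On the letter C that is C##.

C##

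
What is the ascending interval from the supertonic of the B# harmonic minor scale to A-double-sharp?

major sixth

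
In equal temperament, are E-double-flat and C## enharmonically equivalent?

Ebb is pitch class 2; C## is pitch class 2.
All spellings map to pitch class 2, so they are enharmonically equivalent.

Yes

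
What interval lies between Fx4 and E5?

diminished seventh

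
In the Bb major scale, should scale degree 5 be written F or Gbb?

F

Each scale degree takes a distinct letter name. Degree 5 of a scale on B must use the letter F.
F and Gbb are enharmonically the same pitch, but only F uses the letter F, so it is the correct spelling here.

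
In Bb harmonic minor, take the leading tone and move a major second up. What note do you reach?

The leading tone of Bb harmonic minor is A.
A major second (2 semitones) above A lands on the letter B, giving B.

B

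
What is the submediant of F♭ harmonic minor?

Degree 6 takes the letter 5 steps above F, which is D.
In harmonic minor, degree 6 sits 8 semitones above the tonic. Fb + 8 semitones is pitch class 0, spelled on D as Dbb.

Dbb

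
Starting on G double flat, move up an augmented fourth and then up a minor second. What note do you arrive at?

An augmented fourth up from Gbb is Cb (letter C, 6 semitones up).
A minor second up from Cb is Dbb (letter D, 1 semitone up).

Dbb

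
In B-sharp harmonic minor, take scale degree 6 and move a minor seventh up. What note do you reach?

Scale degree 6 of B# harmonic minor is G#.
A minor seventh (10 semitones) above G# lands on the letter F, giving F#.

F#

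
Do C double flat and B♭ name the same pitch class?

Yes

Cbb = pitch class 10 and Bb = pitch class 10 — the same pitch class, so they are enharmonic equivalents.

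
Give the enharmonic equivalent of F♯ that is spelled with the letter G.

Gb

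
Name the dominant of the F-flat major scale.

Degree 5 takes the letter 4 steps above F, which is C.
In major, degree 5 sits 7 semitones above the tonic. Fb + 7 semitones is pitch class 11, spelled on C as Cb.

Cb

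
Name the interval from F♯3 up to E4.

Counting letters F–G–A–B–C–D–E gives a seventh.
F#→E = 10 semitones, 1 narrower than the major seventh (11), so minor.

minor seventh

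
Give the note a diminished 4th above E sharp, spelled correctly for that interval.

A fourth above E lands on the letter A.
A diminished fourth spans 4 semitones, so E# moves to pitch class 9. On the letter A that is A.

A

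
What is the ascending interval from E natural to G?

The letter names run E→G, a span of 2 letter steps, so the interval is some kind of third.
E to G is 3 semitones. A major third is 4, so 3 makes it minor.

minor third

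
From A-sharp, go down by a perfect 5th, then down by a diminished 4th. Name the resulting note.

A perfect fifth down from A# is D# (letter D, 7 semitones down).
A diminished fourth down from D# is A## (letter A, 4 semitones down).

A##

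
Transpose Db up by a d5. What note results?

D up a perfect fifth is A, so the target letter is A.
From Db, a diminished fifth is 6 semitones up: Abb.

Abb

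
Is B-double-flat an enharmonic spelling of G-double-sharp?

Bbb = pitch class 9 and G## = pitch class 9 — the same pitch class, so they are enharmonic equivalents.

Yes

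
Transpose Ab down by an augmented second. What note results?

Gbb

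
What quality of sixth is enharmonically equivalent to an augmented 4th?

doubly diminished

An augmented fourth spans 6 semitones.
A sixth spanning 6 semitones is doubly diminished (the major sixth is 9).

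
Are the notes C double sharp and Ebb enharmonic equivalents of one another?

Yes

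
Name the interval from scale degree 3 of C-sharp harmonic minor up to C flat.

diminished sixth

Scale degree 3 of C# harmonic minor is E.
E up to Cb: letters E→C make it a sixth; 7 semitones makes it diminished.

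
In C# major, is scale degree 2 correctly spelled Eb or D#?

D#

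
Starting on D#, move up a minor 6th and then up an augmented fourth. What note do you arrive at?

A minor sixth up from D# is B (letter B, 8 semitones up).
An augmented fourth up from B is E# (letter E, 6 semitones up).

E#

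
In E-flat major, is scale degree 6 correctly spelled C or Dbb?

Each scale degree takes a distinct letter name. Degree 6 of a scale on E must use the letter C.
C and Dbb are enharmonically the same pitch, but only C uses the letter C, so it is the correct spelling here.

C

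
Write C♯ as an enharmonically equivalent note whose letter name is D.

Plain D sits 1 semitone above C#, so on the letter D the same pitch needs a flat: Db.

Db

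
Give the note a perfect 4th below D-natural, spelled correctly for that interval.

A

D down a perfect fourth is A, so the target letter is A.
From D, a perfect fourth is 5 semitones down: A.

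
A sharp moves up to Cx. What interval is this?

major third

The letter names run A→C, a span of 2 letter steps, so the interval is some kind of third.
A# to C## is 4 semitones. A major third is 4, so 4 makes it major.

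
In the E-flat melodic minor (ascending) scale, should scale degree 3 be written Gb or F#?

Gb

Each scale degree takes a distinct letter name. Degree 3 of a scale on E must use the letter G.
Gb and F# are enharmonically the same pitch, but only Gb uses the letter G, so it is the correct spelling here.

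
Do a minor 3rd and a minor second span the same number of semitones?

A minor third spans 3 semitones; a minor second spans 1.
The spans differ, so they are not enharmonic equivalents.

No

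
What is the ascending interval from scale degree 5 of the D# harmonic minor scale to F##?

major sixth

Scale degree 5 of D# harmonic minor is A#.
A# up to F##: letters A→F make it a sixth; 9 semitones makes it major.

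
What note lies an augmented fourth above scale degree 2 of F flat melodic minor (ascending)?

C

Scale degree 2 of Fb melodic minor (ascending) is Gb.
An augmented fourth (6 semitones) above Gb lands on the letter C, giving C.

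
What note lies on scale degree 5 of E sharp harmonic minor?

B#

Degree 5 takes the letter 4 steps above E, which is B.
In harmonic minor, degree 5 sits 7 semitones above the tonic. E# + 7 semitones is pitch class 0, spelled on B as B#.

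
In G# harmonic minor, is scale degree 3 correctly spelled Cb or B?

Each scale degree takes a distinct letter name. Degree 3 of a scale on G must use the letter B.
B and Cb are enharmonically the same pitch, but only B uses the letter B, so it is the correct spelling here.

B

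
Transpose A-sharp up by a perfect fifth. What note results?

A fifth above A lands on the letter E.
A perfect fifth spans 7 semitones, so A# moves to pitch class 5. On the letter E that is E#.

E#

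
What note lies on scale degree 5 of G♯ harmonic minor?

D#

The G# harmonic minor scale runs G# A# B C# D# E F##.
Degree 5 is D#.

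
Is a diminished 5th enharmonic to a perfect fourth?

No

A diminished fifth spans 6 semitones; a perfect fourth spans 5.
The spans differ, so they are not enharmonic equivalents.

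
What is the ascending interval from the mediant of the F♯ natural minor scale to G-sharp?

major seventh

The mediant of F# natural minor is A.
A up to G#: letters A→G make it a seventh; 11 semitones makes it major.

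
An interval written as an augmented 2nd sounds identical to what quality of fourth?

doubly diminished

An augmented second spans 3 semitones.
A fourth spanning 3 semitones is doubly diminished (the perfect fourth is 5).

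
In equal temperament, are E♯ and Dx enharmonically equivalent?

Two spellings are enharmonically equivalent only if they share a pitch class.
Here E# → 5, D## → 4; 4 ≠ 5, so they are not.

No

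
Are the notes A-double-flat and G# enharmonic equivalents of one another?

No

Two spellings are enharmonically equivalent only if they share a pitch class.
Here Abb → 7, G# → 8; 7 ≠ 8, so they are not.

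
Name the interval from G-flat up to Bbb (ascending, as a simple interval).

The letter names run G→B, a span of 2 letter steps, so the interval is some kind of third.
Gb to Bbb is 3 semitones. A major third is 4, so 3 makes it minor.

minor third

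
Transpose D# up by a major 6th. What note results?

A sixth above D lands on the letter B.
A major sixth spans 9 semitones, so D# moves to pitch class 0. On the letter B that is B#.

B#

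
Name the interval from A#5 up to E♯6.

perfect fifth

Counting letters A–B–C–D–E gives a fifth.
A#→E# = 7 semitones, exactly the perfect fifth.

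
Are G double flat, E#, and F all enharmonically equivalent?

Gbb is pitch class 5; E# is pitch class 5; F is pitch class 5.
All spellings map to pitch class 5, so they are enharmonically equivalent.

Yes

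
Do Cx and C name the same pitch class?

Two spellings are enharmonically equivalent only if they share a pitch class.
Here C## → 2, C → 0; 0 ≠ 2, so they are not.

No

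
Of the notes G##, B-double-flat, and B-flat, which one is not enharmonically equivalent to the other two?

In 12-tone equal temperament, enharmonic equivalents share a pitch class. G## is pitch class 9; Bbb is pitch class 9; Bb is pitch class 10.
G## and Bbb share pitch class 9, while Bb is pitch class 10.

Bb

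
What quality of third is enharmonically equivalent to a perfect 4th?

augmented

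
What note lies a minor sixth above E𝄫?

E up a major sixth is C#, so the target letter is C.
From Ebb, a minor sixth is 8 semitones up: Cbb.

Cbb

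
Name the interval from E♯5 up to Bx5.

augmented fifth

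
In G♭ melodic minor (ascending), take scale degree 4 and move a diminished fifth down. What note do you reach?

F

Scale degree 4 of Gb melodic minor (ascending) is Cb.
A diminished fifth (6 semitones) below Cb lands on the letter F, giving F.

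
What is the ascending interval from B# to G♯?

The letter names run B→G, a span of 5 letter steps, so the interval is some kind of sixth.
B# to G# is 8 semitones. A major sixth is 9, so 8 makes it minor.

minor sixth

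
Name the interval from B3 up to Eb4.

diminished fourth

Counting letters B–C–D–E gives a fourth.
B→Eb = 4 semitones, 1 narrower than the perfect fourth (5), so diminished.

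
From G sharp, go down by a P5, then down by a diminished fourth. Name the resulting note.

G##

A perfect fifth down from G# is C# (letter C, 7 semitones down).
A diminished fourth down from C# is G## (letter G, 4 semitones down).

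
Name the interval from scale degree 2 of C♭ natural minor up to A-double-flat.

Scale degree 2 of Cb natural minor is Db.
Db up to Abb: letters D→A make it a fifth; 6 semitones makes it diminished.

diminished fifth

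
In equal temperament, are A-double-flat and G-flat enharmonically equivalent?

No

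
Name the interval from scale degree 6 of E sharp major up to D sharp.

Scale degree 6 of E# major is C##.
C## up to D#: letters C→D make it a second; 1 semitone makes it minor.

minor second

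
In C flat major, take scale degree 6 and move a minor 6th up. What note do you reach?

Fb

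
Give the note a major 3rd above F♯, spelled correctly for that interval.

A third above F lands on the letter A.
A major third spans 4 semitones, so F# moves to pitch class 10. On the letter A that is A#.

A#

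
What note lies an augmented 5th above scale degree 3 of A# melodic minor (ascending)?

G##

Scale degree 3 of A# melodic minor (ascending) is C#.
An augmented fifth (8 semitones) above C# lands on the letter G, giving G##.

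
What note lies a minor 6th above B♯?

G#

B up a major sixth is G#, so the target letter is G.
From B#, a minor sixth is 8 semitones up: G#.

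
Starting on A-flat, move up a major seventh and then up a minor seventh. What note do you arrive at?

F

A major seventh up from Ab is G (letter G, 11 semitones up).
A minor seventh up from G is F (letter F, 10 semitones up).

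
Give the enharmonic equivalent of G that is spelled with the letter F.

G is pitch class 7. The letter F alone is pitch class 5.
To reach pitch class 7 from F requires an offset of +2 semitones, i.e. double sharp: F##.

F##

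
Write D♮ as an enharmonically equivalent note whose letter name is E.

Plain E sits 2 semitones above D, so on the letter E the same pitch needs a double flat: Ebb.

Ebb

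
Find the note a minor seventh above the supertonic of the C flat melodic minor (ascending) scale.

The supertonic of Cb melodic minor (ascending) is Db.
A minor seventh (10 semitones) above Db lands on the letter C, giving Cb.

Cb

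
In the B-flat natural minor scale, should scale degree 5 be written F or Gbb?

Each scale degree takes a distinct letter name. Degree 5 of a scale on B must use the letter F.
F and Gbb are enharmonically the same pitch, but only F uses the letter F, so it is the correct spelling here.

F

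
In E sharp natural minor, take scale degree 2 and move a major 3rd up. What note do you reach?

A##

Scale degree 2 of E# natural minor is F##.
A major third (4 semitones) above F## lands on the letter A, giving A##.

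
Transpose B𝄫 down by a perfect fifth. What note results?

A fifth below B lands on the letter E.
A perfect fifth spans 7 semitones, so Bbb moves to pitch class 2. On the letter E that is Ebb.

Ebb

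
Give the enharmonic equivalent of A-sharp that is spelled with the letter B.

Plain B sits 1 semitone above A#, so on the letter B the same pitch needs a flat: Bb.

Bb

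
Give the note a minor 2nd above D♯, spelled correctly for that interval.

A second above D lands on the letter E.
A minor second spans 1 semitone, so D# moves to pitch class 4. On the letter E that is E.

E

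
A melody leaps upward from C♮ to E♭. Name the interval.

The letter names run C→E, a span of 2 letter steps, so the interval is some kind of third.
C to Eb is 3 semitones. A major third is 4, so 3 makes it minor.

minor third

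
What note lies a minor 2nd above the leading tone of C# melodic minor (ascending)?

The leading tone of C# melodic minor (ascending) is B#.
A minor second (1 semitone) above B# lands on the letter C, giving C#.

C#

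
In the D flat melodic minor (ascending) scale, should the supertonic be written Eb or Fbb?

Eb

Each scale degree takes a distinct letter name. Degree 2 of a scale on D must use the letter E.
Eb and Fbb are enharmonically the same pitch, but only Eb uses the letter E, so it is the correct spelling here.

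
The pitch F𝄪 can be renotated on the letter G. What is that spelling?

G

Plain G sits at the same pitch as F##, so on the letter G the same pitch needs a natural: G.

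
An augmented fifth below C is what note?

Fb

C down a perfect fifth is F, so the target letter is F.
From C, an augmented fifth is 8 semitones down: Fb.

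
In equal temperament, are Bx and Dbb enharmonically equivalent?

No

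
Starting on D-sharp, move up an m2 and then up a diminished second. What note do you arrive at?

Fb

A minor second up from D# is E (letter E, 1 semitone up).
A diminished second up from E is Fb (letter F, 0 semitones up).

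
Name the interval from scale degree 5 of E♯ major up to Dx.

Scale degree 5 of E# major is B#.
B# up to D##: letters B→D make it a third; 4 semitones makes it major.

major third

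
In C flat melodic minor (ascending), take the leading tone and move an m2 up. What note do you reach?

The leading tone of Cb melodic minor (ascending) is Bb.
A minor second (1 semitone) above Bb lands on the letter C, giving Cb.

Cb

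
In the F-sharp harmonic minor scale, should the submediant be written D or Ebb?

D

Each scale degree takes a distinct letter name. Degree 6 of a scale on F must use the letter D.
D and Ebb are enharmonically the same pitch, but only D uses the letter D, so it is the correct spelling here.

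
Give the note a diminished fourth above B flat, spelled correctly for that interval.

Ebb

B up a perfect fourth is E, so the target letter is E.
From Bb, a diminished fourth is 4 semitones up: Ebb.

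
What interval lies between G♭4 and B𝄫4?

minor third

The letter names run G→B, a span of 2 letter steps, so the interval is some kind of third.
Gb to Bbb is 3 semitones. A major third is 4, so 3 makes it minor.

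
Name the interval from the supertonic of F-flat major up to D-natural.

The supertonic of Fb major is Gb.
Gb up to D: letters G→D make it a fifth; 8 semitones makes it augmented.

augmented fifth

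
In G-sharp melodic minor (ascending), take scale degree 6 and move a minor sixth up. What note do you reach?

C#

Scale degree 6 of G# melodic minor (ascending) is E#.
A minor sixth (8 semitones) above E# lands on the letter C, giving C#.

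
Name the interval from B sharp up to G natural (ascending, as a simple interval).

diminished sixth

The letter names run B→G, a span of 5 letter steps, so the interval is some kind of sixth.
B# to G is 7 semitones. A major sixth is 9, so 7 makes it diminished.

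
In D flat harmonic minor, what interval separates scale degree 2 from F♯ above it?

Scale degree 2 of Db harmonic minor is Eb.
Eb up to F#: letters E→F make it a second; 3 semitones makes it augmented.

augmented second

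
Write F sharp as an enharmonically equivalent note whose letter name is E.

F# is pitch class 6. The letter E alone is pitch class 4.
To reach pitch class 6 from E requires an offset of +2 semitones, i.e. double sharp: E##.

E##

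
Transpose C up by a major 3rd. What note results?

E

A third above C lands on the letter E.
A major third spans 4 semitones, so C moves to pitch class 4. On the letter E that is E.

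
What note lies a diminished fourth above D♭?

Gbb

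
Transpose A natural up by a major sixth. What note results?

A sixth above A lands on the letter F.
A major sixth spans 9 semitones, so A moves to pitch class 6. On the letter F that is F#.

F#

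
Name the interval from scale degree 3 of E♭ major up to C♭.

Scale degree 3 of Eb major is G.
G up to Cb: letters G→C make it a fourth; 4 semitones makes it diminished.

diminished fourth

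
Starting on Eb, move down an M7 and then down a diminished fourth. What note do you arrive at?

A major seventh down from Eb is Fb (letter F, 11 semitones down).
A diminished fourth down from Fb is C (letter C, 4 semitones down).

C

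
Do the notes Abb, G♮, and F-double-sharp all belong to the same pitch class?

Abb is pitch class 7; G is pitch class 7; F## is pitch class 7.
All spellings map to pitch class 7, so they are enharmonically equivalent.

Yes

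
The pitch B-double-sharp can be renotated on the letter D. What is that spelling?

B## is pitch class 1. The letter D alone is pitch class 2.
To reach pitch class 1 from D requires an offset of -1 semitone, i.e. flat: Db.

Db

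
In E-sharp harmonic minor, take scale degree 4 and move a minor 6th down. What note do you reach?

C##

Scale degree 4 of E# harmonic minor is A#.
A minor sixth (8 semitones) below A# lands on the letter C, giving C##.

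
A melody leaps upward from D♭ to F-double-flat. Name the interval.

diminished third

The letter names run D→F, a span of 2 letter steps, so the interval is some kind of third.
Db to Fbb is 2 semitones. A major third is 4, so 2 makes it diminished.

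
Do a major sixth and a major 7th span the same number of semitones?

A major sixth spans 9 semitones; a major seventh spans 11.
The spans differ, so they are not enharmonic equivalents.

No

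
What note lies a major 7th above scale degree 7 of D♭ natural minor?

Scale degree 7 of Db natural minor is Cb.
A major seventh (11 semitones) above Cb lands on the letter B, giving Bb.

Bb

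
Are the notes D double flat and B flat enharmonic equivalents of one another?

No

Dbb is pitch class 0; Bb is pitch class 10.
The pitch classes differ (0 vs. 10), so they are not enharmonic equivalents.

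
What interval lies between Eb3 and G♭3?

Counting letters E–F–G gives a third.
Eb→Gb = 3 semitones, 1 narrower than the major third (4), so minor.

minor third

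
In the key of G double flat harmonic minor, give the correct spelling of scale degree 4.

Degree 4 takes the letter 3 steps above G, which is C.
In harmonic minor, degree 4 sits 5 semitones above the tonic. Gbb + 5 semitones is pitch class 10, spelled on C as Cbb.

Cbb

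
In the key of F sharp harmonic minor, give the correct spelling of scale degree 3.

The F# harmonic minor scale runs F# G# A B C# D E#.
Degree 3 is A.

A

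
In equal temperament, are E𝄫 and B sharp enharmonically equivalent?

No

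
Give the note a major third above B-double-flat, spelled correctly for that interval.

Db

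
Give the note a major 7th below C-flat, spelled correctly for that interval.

C down a major seventh is Db, so the target letter is D.
From Cb, a major seventh is 11 semitones down: Dbb.

Dbb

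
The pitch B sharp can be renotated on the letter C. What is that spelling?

B# is pitch class 0. The letter C alone is pitch class 0.
Pitch class 0 on C needs no accidental: C.

C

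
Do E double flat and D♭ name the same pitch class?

No

Two spellings are enharmonically equivalent only if they share a pitch class.
Here Ebb → 2, Db → 1; 1 ≠ 2, so they are not.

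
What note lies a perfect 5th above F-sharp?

C#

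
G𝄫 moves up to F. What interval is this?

augmented seventh

Counting letters G–A–B–C–D–E–F gives a seventh.
Gbb→F = 12 semitones, 1 wider than the major seventh (11), so augmented.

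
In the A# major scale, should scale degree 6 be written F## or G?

F##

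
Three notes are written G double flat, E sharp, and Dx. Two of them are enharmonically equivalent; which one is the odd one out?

In 12-tone equal temperament, enharmonic equivalents share a pitch class. Gbb is pitch class 5; E# is pitch class 5; D## is pitch class 4.
Gbb and E# share pitch class 5, while D## is pitch class 4.

D##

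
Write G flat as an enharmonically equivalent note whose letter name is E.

E##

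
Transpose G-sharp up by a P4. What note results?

C#

A fourth above G lands on the letter C.
A perfect fourth spans 5 semitones, so G# moves to pitch class 1. On the letter C that is C#.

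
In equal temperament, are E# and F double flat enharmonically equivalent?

No

E# is pitch class 5; Fbb is pitch class 3.
The pitch classes differ (5 vs. 3), so they are not enharmonic equivalents.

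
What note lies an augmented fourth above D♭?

G

A fourth above D lands on the letter G.
An augmented fourth spans 6 semitones, so Db moves to pitch class 7. On the letter G that is G.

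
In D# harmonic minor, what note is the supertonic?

E#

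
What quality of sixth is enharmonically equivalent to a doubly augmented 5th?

A doubly augmented fifth spans 9 semitones.
A sixth spanning 9 semitones is major (the major sixth is 9).

major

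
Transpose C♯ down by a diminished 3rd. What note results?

A##

A third below C lands on the letter A.
A diminished third spans 2 semitones, so C# moves to pitch class 11. On the letter A that is A##.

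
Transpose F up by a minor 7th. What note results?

Eb

F up a major seventh is E, so the target letter is E.
From F, a minor seventh is 10 semitones up: Eb.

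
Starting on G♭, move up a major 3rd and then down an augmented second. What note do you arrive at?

Abb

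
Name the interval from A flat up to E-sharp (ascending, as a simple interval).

Counting letters A–B–C–D–E gives a fifth.
Ab→E# = 9 semitones, 2 wider than the perfect fifth (7), so doubly augmented.

doubly augmented fifth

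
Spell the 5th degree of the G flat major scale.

The Gb major scale runs Gb Ab Bb Cb Db Eb F.
Degree 5 is Db.

Db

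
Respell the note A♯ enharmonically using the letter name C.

Cbb

Plain C sits 2 semitones above A#, so on the letter C the same pitch needs a double flat: Cbb.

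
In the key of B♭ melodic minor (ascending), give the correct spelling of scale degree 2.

C

Degree 2 takes the letter 1 step above B, which is C.
In melodic minor (ascending), degree 2 sits 2 semitones above the tonic. Bb + 2 semitones is pitch class 0, spelled on C as C.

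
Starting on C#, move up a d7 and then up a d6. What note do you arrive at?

Gbb

A diminished seventh up from C# is Bb (letter B, 9 semitones up).
A diminished sixth up from Bb is Gbb (letter G, 7 semitones up).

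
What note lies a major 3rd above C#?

E#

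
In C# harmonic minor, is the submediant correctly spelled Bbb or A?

A

Each scale degree takes a distinct letter name. Degree 6 of a scale on C must use the letter A.
A and Bbb are enharmonically the same pitch, but only A uses the letter A, so it is the correct spelling here.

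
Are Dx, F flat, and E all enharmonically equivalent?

D## = pitch class 4 and Fb = pitch class 4 and E = pitch class 4 — the same pitch class, so they are enharmonic equivalents.

Yes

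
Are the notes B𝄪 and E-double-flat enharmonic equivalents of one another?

No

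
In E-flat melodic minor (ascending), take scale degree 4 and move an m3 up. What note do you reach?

Cb

Scale degree 4 of Eb melodic minor (ascending) is Ab.
A minor third (3 semitones) above Ab lands on the letter C, giving Cb.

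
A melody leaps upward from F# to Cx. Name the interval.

augmented fifth

Counting letters F–G–A–B–C gives a fifth.
F#→C## = 8 semitones, 1 wider than the perfect fifth (7), so augmented.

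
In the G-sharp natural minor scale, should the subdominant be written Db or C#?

C#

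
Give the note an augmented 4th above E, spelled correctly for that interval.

E up a perfect fourth is A, so the target letter is A.
From E, an augmented fourth is 6 semitones up: A#.

A#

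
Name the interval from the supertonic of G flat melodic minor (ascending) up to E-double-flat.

diminished fifth

The supertonic of Gb melodic minor (ascending) is Ab.
Ab up to Ebb: letters A→E make it a fifth; 6 semitones makes it diminished.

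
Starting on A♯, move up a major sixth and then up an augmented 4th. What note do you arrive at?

B##

A major sixth up from A# is F## (letter F, 9 semitones up).
An augmented fourth up from F## is B## (letter B, 6 semitones up).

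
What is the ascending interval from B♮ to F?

diminished fifth

Counting letters B–C–D–E–F gives a fifth.
B→F = 6 semitones, 1 narrower than the perfect fifth (7), so diminished.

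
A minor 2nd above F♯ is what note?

G

A second above F lands on the letter G.
A minor second spans 1 semitone, so F# moves to pitch class 7. On the letter G that is G.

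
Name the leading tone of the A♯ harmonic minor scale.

The A# harmonic minor scale runs A# B# C# D# E# F# G##.
Degree 7 is G##.

G##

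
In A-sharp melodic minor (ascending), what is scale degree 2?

The A# melodic minor (ascending) scale runs A# B# C# D# E# F## G##.
Degree 2 is B#.

B#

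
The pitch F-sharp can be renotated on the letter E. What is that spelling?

E##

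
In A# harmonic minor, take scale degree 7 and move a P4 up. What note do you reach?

C##

Scale degree 7 of A# harmonic minor is G##.
A perfect fourth (5 semitones) above G## lands on the letter C, giving C##.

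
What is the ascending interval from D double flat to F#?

doubly augmented third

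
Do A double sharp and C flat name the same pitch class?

A## is pitch class 11; Cb is pitch class 11.
All spellings map to pitch class 11, so they are enharmonically equivalent.

Yes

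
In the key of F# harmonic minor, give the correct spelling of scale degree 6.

The F# harmonic minor scale runs F# G# A B C# D E#.
Degree 6 is D.

D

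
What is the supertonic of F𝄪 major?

G##

The F## major scale runs F## G## A## B# C## D## E##.
Degree 2 is G##.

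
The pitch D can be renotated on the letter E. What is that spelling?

D is pitch class 2. The letter E alone is pitch class 4.
To reach pitch class 2 from E requires an offset of -2 semitones, i.e. double flat: Ebb.

Ebb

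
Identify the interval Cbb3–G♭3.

Counting letters C–D–E–F–G gives a fifth.
Cbb→Gb = 8 semitones, 1 wider than the perfect fifth (7), so augmented.

augmented fifth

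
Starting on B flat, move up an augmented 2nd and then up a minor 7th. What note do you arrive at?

B

An augmented second up from Bb is C# (letter C, 3 semitones up).
A minor seventh up from C# is B (letter B, 10 semitones up).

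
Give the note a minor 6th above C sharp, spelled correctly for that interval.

A sixth above C lands on the letter A.
A minor sixth spans 8 semitones, so C# moves to pitch class 9. On the letter A that is A.

A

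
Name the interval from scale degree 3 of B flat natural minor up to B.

Scale degree 3 of Bb natural minor is Db.
Db up to B: letters D→B make it a sixth; 10 semitones makes it augmented.

augmented sixth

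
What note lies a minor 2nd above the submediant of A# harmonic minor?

The submediant of A# harmonic minor is F#.
A minor second (1 semitone) above F# lands on the letter G, giving G.

G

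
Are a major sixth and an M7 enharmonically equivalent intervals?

A major sixth spans 9 semitones; a major seventh spans 11.
The spans differ, so they are not enharmonic equivalents.

No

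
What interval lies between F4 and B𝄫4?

diminished fourth

Counting letters F–G–A–B gives a fourth.
F→Bbb = 4 semitones, 1 narrower than the perfect fourth (5), so diminished.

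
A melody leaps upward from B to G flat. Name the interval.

diminished sixth

Counting letters B–C–D–E–F–G gives a sixth.
B→Gb = 7 semitones, 2 narrower than the major sixth (9), so diminished.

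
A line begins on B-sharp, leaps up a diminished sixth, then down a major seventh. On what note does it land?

A diminished sixth up from B# is G (letter G, 7 semitones up).
A major seventh down from G is Ab (letter A, 11 semitones down).

Ab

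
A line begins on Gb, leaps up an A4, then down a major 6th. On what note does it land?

An augmented fourth up from Gb is C (letter C, 6 semitones up).
A major sixth down from C is Eb (letter E, 9 semitones down).

Eb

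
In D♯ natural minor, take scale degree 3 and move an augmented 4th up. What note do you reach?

B#

Scale degree 3 of D# natural minor is F#.
An augmented fourth (6 semitones) above F# lands on the letter B, giving B#.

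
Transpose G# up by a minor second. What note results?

G up a major second is A, so the target letter is A.
From G#, a minor second is 1 semitone up: A.

A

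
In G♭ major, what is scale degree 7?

F

The Gb major scale runs Gb Ab Bb Cb Db Eb F.
Degree 7 is F.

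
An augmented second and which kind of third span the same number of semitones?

An augmented second spans 3 semitones.
A third spanning 3 semitones is minor (the major third is 4).

minor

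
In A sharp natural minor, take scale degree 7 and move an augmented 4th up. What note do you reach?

Scale degree 7 of A# natural minor is G#.
An augmented fourth (6 semitones) above G# lands on the letter C, giving C##.

C##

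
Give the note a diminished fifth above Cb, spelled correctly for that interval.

Gbb

A fifth above C lands on the letter G.
A diminished fifth spans 6 semitones, so Cb moves to pitch class 5. On the letter G that is Gbb.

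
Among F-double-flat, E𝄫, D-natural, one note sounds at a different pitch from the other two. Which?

Fbb

In 12-tone equal temperament, enharmonic equivalents share a pitch class. Fbb is pitch class 3; Ebb is pitch class 2; D is pitch class 2.
Ebb and D share pitch class 2, while Fbb is pitch class 3.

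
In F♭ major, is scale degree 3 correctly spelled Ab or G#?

Ab

Each scale degree takes a distinct letter name. Degree 3 of a scale on F must use the letter A.
Ab and G# are enharmonically the same pitch, but only Ab uses the letter A, so it is the correct spelling here.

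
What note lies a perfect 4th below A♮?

E

A fourth below A lands on the letter E.
A perfect fourth spans 5 semitones, so A moves to pitch class 4. On the letter E that is E.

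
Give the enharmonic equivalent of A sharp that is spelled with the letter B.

Bb

A# is pitch class 10. The letter B alone is pitch class 11.
To reach pitch class 10 from B requires an offset of -1 semitone, i.e. flat: Bb.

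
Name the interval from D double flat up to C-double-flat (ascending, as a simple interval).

Counting letters D–E–F–G–A–B–C gives a seventh.
Dbb→Cbb = 10 semitones, 1 narrower than the major seventh (11), so minor.

minor seventh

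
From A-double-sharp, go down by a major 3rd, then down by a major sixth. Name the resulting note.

A#

A major third down from A## is F## (letter F, 4 semitones down).
A major sixth down from F## is A# (letter A, 9 semitones down).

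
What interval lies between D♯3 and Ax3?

The letter names run D→A, a span of 4 letter steps, so the interval is some kind of fifth.
D# to A## is 8 semitones. A perfect fifth is 7, so 8 makes it augmented.

augmented fifth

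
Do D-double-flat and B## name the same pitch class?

No

Two spellings are enharmonically equivalent only if they share a pitch class.
Here Dbb → 0, B## → 1; 0 ≠ 1, so they are not.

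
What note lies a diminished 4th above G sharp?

G up a perfect fourth is C, so the target letter is C.
From G#, a diminished fourth is 4 semitones up: C.

C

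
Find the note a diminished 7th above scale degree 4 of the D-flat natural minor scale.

Scale degree 4 of Db natural minor is Gb.
A diminished seventh (9 semitones) above Gb lands on the letter F, giving Fbb.

Fbb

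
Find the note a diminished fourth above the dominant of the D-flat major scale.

Dbb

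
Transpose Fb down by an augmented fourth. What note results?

Cbb

F down a perfect fourth is C, so the target letter is C.
From Fb, an augmented fourth is 6 semitones down: Cbb.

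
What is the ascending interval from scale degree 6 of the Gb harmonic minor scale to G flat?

major third

Scale degree 6 of Gb harmonic minor is Ebb.
Ebb up to Gb: letters E→G make it a third; 4 semitones makes it major.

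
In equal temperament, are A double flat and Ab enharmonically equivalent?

Two spellings are enharmonically equivalent only if they share a pitch class.
Here Abb → 7, Ab → 8; 7 ≠ 8, so they are not.

No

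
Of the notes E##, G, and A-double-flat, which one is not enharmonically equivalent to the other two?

In 12-tone equal temperament, enharmonic equivalents share a pitch class. E## is pitch class 6; G is pitch class 7; Abb is pitch class 7.
G and Abb share pitch class 7, while E## is pitch class 6.

E##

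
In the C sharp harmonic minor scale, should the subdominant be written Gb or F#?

F#

Each scale degree takes a distinct letter name. Degree 4 of a scale on C must use the letter F.
F# and Gb are enharmonically the same pitch, but only F# uses the letter F, so it is the correct spelling here.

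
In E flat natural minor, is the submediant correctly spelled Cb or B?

Each scale degree takes a distinct letter name. Degree 6 of a scale on E must use the letter C.
Cb and B are enharmonically the same pitch, but only Cb uses the letter C, so it is the correct spelling here.

Cb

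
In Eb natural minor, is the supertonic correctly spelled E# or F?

Each scale degree takes a distinct letter name. Degree 2 of a scale on E must use the letter F.
F and E# are enharmonically the same pitch, but only F uses the letter F, so it is the correct spelling here.

F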